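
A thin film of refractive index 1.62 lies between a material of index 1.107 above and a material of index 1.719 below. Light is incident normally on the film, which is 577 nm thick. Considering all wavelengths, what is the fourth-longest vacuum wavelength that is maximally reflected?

Ray reflecting at the top interface goes from n = 1.107 toward n = 1.62: a half-wave phase shift.
Ray reflecting at the bottom interface goes from n = 1.62 toward n = 1.719: a half-wave phase shift.
Net: no relative phase inversion (both shifts match).
With no net inversion, constructive interference in reflection requires 2 n t = m λ.
λ = 2 n t / m. The fourth-longest wavelength is m = 4: λ = 2 × 1.62 × 577 / 4.00 = 467 nm.

467 nm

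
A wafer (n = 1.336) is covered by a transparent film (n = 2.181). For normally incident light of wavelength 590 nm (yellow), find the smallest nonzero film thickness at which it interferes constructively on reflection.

67.6 nm

At the upper boundary (n = 1.0 to n = 2.181) the reflected ray undergoes a half-wave phase shift.
Ray reflecting at the bottom interface goes from n = 2.181 toward n = 1.336: no phase shift.
Exactly one π shift → a net half-wave offset.
With one net inversion, constructive interference in reflection requires 2 n t = (m + ½) λ.
Minimum at m = 0: t = λ / (4 n) = 590 / (4 × 2.181) = 67.6 nm.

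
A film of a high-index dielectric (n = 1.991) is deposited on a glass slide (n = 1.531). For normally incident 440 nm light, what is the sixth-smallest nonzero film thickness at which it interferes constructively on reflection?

608 nm

Top surface (1.0 → 1.991): reflection off a higher-index medium gives a half-wave phase shift.
At the lower boundary (n = 1.991 to n = 1.531) the reflected ray undergoes no phase shift.
Net: one phase inversion between the two reflected rays.
With one net inversion, constructive interference in reflection requires 2 n t = (m + ½) λ.
The sixth-smallest nonzero thickness corresponds to m = 5: t = (m + ½) λ / (2 n) = 5.50 × 440 / (2 × 1.991) = 608 nm.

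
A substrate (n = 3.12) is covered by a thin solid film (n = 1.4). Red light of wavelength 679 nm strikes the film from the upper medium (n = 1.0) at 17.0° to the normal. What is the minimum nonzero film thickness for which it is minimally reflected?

124 nm

Ray reflecting at the top interface goes from n = 1.0 toward n = 1.4: a half-wave phase shift.
Bottom surface (1.4 → 3.12): reflection off a higher-index medium gives a half-wave phase shift.
Net: no relative phase inversion (both shifts match).
So the condition for destructive reflection is 2 n t cos θ_r = (m + ½) λ.
Snell's law: 1.0 sin 17.0° = 1.4 sin θ_r → sin θ_r = 0.209, cos θ_r = 0.978.
Minimum at m = 0: t = λ / (4 n cos θ_r) = 679 / (4 × 1.4 × 0.978) = 124 nm.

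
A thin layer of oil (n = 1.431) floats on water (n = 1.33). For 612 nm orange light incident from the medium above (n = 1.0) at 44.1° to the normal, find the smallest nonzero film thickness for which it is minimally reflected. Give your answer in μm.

0.245 μm

Top surface (1.0 → 1.431): reflection off a higher-index medium gives a half-wave phase shift.
Bottom surface (1.431 → 1.33): reflection off a lower-index medium gives no phase shift.
Net: one phase inversion between the two reflected rays.
So the condition for destructive reflection is 2 n t cos θ_r = m λ.
Snell's law: 1.0 sin 44.1° = 1.431 sin θ_r → sin θ_r = 0.486, cos θ_r = 0.874.
Minimum nonzero at m = 1: t = λ / (2 n cos θ_r) = 612 / (2 × 1.431 × 0.874) = 245 nm.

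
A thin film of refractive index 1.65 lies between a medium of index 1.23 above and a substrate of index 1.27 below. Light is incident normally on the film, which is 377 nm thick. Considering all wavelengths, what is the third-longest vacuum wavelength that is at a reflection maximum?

498 nm

At the upper boundary (n = 1.23 to n = 1.65) the reflected ray undergoes a half-wave phase shift.
Bottom surface (1.65 → 1.27): reflection off a lower-index medium gives no phase shift.
Exactly one π shift → a net half-wave offset.
For maximum reflection here: 2 n t = (m + ½) λ.
λ = 2 n t / (m + ½). The third-longest wavelength is m = 2: λ = 2 × 1.65 × 377 / 2.50 = 498 nm.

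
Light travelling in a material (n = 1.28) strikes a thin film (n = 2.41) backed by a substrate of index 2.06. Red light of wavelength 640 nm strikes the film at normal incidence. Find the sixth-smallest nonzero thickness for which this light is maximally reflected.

730 nm

Top surface (1.28 → 2.41): reflection off a higher-index medium gives a half-wave phase shift.
At the lower boundary (n = 2.41 to n = 2.06) the reflected ray undergoes no phase shift.
The two reflections differ by half a wavelength.
So the condition for constructive reflection is 2 n t = (m + ½) λ.
The sixth-smallest nonzero thickness corresponds to m = 5: t = (m + ½) λ / (2 n) = 5.50 × 640 / (2 × 2.41) = 730 nm.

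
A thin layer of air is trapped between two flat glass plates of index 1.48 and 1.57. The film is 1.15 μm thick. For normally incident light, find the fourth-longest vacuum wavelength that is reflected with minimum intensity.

575 nm

Ray reflecting at the top interface goes from n = 1.48 toward n = 1.0: no phase shift.
Bottom surface (1.0 → 1.57): reflection off a higher-index medium gives a half-wave phase shift.
Exactly one π shift → a net half-wave offset.
So the condition for destructive reflection is 2 n t = m λ.
λ = 2 n t / m. The fourth-longest wavelength is m = 4: λ = 2 × 1.0 × 1150 / 4.00 = 575 nm.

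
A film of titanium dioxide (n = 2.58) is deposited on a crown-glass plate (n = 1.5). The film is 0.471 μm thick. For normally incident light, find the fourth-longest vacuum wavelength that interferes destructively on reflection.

608 nm

At the upper boundary (n = 1.0 to n = 2.58) the reflected ray undergoes a half-wave phase shift.
At the lower boundary (n = 2.58 to n = 1.5) the reflected ray undergoes no phase shift.
Net: one phase inversion between the two reflected rays.
For dark reflection here: 2 n t = m λ.
λ = 2 n t / m. The fourth-longest wavelength is m = 4: λ = 2 × 2.58 × 471 / 4.00 = 608 nm.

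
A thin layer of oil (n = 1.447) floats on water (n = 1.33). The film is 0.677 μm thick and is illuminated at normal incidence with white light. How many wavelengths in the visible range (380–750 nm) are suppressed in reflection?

3

Ray reflecting at the top interface goes from n = 1.0 toward n = 1.447: a half-wave phase shift.
Bottom surface (1.447 → 1.33): reflection off a lower-index medium gives no phase shift.
The two reflections differ by half a wavelength.
For minimum reflection here: 2 n t = m λ.
λ = 2 n t / m = 1959 / m nm.
m=2: 980 nm (IR); m=3: 653 nm (visible); m=4: 490 nm (visible); m=5: 392 nm (visible); m=6: 327 nm (UV).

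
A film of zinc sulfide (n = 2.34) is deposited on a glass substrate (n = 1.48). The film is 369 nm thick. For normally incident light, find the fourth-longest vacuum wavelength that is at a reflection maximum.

493 nm

Ray reflecting at the top interface goes from n = 1.0 toward n = 2.34: a half-wave phase shift.
Ray reflecting at the bottom interface goes from n = 2.34 toward n = 1.48: no phase shift.
Exactly one π shift → a net half-wave offset.
For maximum reflection here: 2 n t = (m + ½) λ.
λ = 2 n t / (m + ½). The fourth-longest wavelength is m = 3: λ = 2 × 2.34 × 369 / 3.50 = 493 nm.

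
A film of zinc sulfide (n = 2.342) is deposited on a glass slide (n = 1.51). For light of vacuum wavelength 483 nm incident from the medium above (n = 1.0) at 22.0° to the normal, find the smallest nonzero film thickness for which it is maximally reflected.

At the upper boundary (n = 1.0 to n = 2.342) the reflected ray undergoes a half-wave phase shift.
At the lower boundary (n = 2.342 to n = 1.51) the reflected ray undergoes no phase shift.
Exactly one π shift → a net half-wave offset.
With one net inversion, constructive interference in reflection requires 2 n t cos θ_r = (m + ½) λ.
Snell's law: 1.0 sin 22.0° = 2.342 sin θ_r → sin θ_r = 0.160, cos θ_r = 0.987.
Minimum at m = 0: t = λ / (4 n cos θ_r) = 483 / (4 × 2.342 × 0.987) = 52.2 nm.

52.2 nm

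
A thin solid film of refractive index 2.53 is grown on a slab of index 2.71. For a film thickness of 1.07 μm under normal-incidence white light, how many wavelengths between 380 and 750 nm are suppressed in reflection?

At the upper boundary (n = 1.0 to n = 2.53) the reflected ray undergoes a half-wave phase shift.
At the lower boundary (n = 2.53 to n = 2.71) the reflected ray undergoes a half-wave phase shift.
Net: no relative phase inversion (both shifts match).
For weak reflection here: 2 n t = (m + ½) λ.
λ = 2 n t / (m + ½) = 5414 / (m + ½) nm.
m=6: 833 nm (IR); m=7: 722 nm (visible); m=8: 637 nm (visible); m=9: 570 nm (visible); m=10: 516 nm (visible); m=11: 471 nm (visible); m=12: 433 nm (visible); m=13: 401 nm (visible); m=14: 373 nm (UV).

7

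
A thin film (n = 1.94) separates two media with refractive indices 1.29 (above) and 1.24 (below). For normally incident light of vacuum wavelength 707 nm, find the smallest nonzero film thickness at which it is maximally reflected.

91.1 nm

Top surface (1.29 → 1.94): reflection off a higher-index medium gives a half-wave phase shift.
Ray reflecting at the bottom interface goes from n = 1.94 toward n = 1.24: no phase shift.
The two reflections differ by half a wavelength.
For bright reflection here: 2 n t = (m + ½) λ.
Minimum at m = 0: t = λ / (4 n) = 707 / (4 × 1.94) = 91.1 nm.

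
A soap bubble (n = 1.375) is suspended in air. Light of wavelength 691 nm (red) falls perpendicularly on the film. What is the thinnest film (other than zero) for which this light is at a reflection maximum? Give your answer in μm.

Top surface (1.0 → 1.375): reflection off a higher-index medium gives a half-wave phase shift.
Ray reflecting at the bottom interface goes from n = 1.375 toward n = 1.0: no phase shift.
Net: one phase inversion between the two reflected rays.
For strong reflection here: 2 n t = (m + ½) λ.
Minimum at m = 0: t = λ / (4 n) = 691 / (4 × 1.375) = 126 nm.

0.126 μm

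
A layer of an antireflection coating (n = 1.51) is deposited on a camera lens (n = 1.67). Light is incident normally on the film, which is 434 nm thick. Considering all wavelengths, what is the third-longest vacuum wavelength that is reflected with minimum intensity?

At the upper boundary (n = 1.0 to n = 1.51) the reflected ray undergoes a half-wave phase shift.
Ray reflecting at the bottom interface goes from n = 1.51 toward n = 1.67: a half-wave phase shift.
Zero or two π shifts → no net half-wave offset.
With no net inversion, destructive interference in reflection requires 2 n t = (m + ½) λ.
λ = 2 n t / (m + ½). The third-longest wavelength is m = 2: λ = 2 × 1.51 × 434 / 2.50 = 524 nm.

524 nm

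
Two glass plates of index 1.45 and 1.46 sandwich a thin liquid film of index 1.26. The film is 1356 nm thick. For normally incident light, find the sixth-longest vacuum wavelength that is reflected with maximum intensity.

621 nm

At the upper boundary (n = 1.45 to n = 1.26) the reflected ray undergoes no phase shift.
Ray reflecting at the bottom interface goes from n = 1.26 toward n = 1.46: a half-wave phase shift.
Net: one phase inversion between the two reflected rays.
So the condition for constructive reflection is 2 n t = (m + ½) λ.
λ = 2 n t / (m + ½). The sixth-longest wavelength is m = 5: λ = 2 × 1.26 × 1356 / 5.50 = 621 nm.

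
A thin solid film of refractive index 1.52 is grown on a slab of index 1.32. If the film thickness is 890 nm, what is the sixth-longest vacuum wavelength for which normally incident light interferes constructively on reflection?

492 nm

At the upper boundary (n = 1.0 to n = 1.52) the reflected ray undergoes a half-wave phase shift.
Bottom surface (1.52 → 1.32): reflection off a lower-index medium gives no phase shift.
Net: one phase inversion between the two reflected rays.
So the condition for constructive reflection is 2 n t = (m + ½) λ.
λ = 2 n t / (m + ½). The sixth-longest wavelength is m = 5: λ = 2 × 1.52 × 890 / 5.50 = 492 nm.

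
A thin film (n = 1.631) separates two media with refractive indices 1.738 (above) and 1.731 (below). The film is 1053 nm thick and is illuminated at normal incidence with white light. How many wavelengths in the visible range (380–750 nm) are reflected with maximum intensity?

Top surface (1.738 → 1.631): reflection off a lower-index medium gives no phase shift.
Bottom surface (1.631 → 1.731): reflection off a higher-index medium gives a half-wave phase shift.
Net: one phase inversion between the two reflected rays.
For strong reflection here: 2 n t = (m + ½) λ.
λ = 2 n t / (m + ½) = 3435 / (m + ½) nm.
m=4: 763 nm (IR); m=5: 625 nm (visible); m=6: 528 nm (visible); m=7: 458 nm (visible); m=8: 404 nm (visible); m=9: 362 nm (UV).

4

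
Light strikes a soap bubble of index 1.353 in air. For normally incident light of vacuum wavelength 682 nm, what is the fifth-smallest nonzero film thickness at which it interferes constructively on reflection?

1134 nm

Ray reflecting at the top interface goes from n = 1.0 toward n = 1.353: a half-wave phase shift.
At the lower boundary (n = 1.353 to n = 1.0) the reflected ray undergoes no phase shift.
The two reflections differ by half a wavelength.
With one net inversion, constructive interference in reflection requires 2 n t = (m + ½) λ.
The fifth-smallest nonzero thickness corresponds to m = 4: t = (m + ½) λ / (2 n) = 4.50 × 682 / (2 × 1.353) = 1134 nm.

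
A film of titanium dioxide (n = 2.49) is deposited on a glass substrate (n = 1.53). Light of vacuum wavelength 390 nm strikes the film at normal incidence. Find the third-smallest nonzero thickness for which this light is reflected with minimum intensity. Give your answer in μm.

0.235 μm

Ray reflecting at the top interface goes from n = 1.0 toward n = 2.49: a half-wave phase shift.
At the lower boundary (n = 2.49 to n = 1.53) the reflected ray undergoes no phase shift.
Exactly one π shift → a net half-wave offset.
With one net inversion, destructive interference in reflection requires 2 n t = m λ.
The third-smallest nonzero thickness corresponds to m = 3: t = m λ / (2 n) = 3.00 × 390 / (2 × 2.49) = 235 nm.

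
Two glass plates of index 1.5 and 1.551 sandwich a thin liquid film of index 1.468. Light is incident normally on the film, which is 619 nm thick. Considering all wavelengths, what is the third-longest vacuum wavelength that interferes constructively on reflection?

727 nm

At the upper boundary (n = 1.5 to n = 1.468) the reflected ray undergoes no phase shift.
Bottom surface (1.468 → 1.551): reflection off a higher-index medium gives a half-wave phase shift.
The two reflections differ by half a wavelength.
For bright reflection here: 2 n t = (m + ½) λ.
λ = 2 n t / (m + ½). The third-longest wavelength is m = 2: λ = 2 × 1.468 × 619 / 2.50 = 727 nm.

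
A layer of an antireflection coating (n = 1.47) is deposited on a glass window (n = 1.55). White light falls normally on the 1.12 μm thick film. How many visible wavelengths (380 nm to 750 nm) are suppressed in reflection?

5

At the upper boundary (n = 1.0 to n = 1.47) the reflected ray undergoes a half-wave phase shift.
Ray reflecting at the bottom interface goes from n = 1.47 toward n = 1.55: a half-wave phase shift.
Net: no relative phase inversion (both shifts match).
For weak reflection here: 2 n t = (m + ½) λ.
λ = 2 n t / (m + ½) = 3293 / (m + ½) nm.
m=3: 941 nm (IR); m=4: 732 nm (visible); m=5: 599 nm (visible); m=6: 507 nm (visible); m=7: 439 nm (visible); m=8: 387 nm (visible); m=9: 347 nm (UV).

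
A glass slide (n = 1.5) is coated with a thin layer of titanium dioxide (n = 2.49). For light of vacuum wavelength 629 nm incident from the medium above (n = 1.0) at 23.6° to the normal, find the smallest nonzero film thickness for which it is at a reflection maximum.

64.0 nm

Top surface (1.0 → 2.49): reflection off a higher-index medium gives a half-wave phase shift.
At the lower boundary (n = 2.49 to n = 1.5) the reflected ray undergoes no phase shift.
The two reflections differ by half a wavelength.
So the condition for constructive reflection is 2 n t cos θ_r = (m + ½) λ.
Snell's law: 1.0 sin 23.6° = 2.49 sin θ_r → sin θ_r = 0.161, cos θ_r = 0.987.
Minimum at m = 0: t = λ / (4 n cos θ_r) = 629 / (4 × 2.49 × 0.987) = 64.0 nm.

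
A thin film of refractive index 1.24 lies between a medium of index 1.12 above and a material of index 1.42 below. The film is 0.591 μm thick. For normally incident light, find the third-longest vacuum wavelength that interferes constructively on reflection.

489 nm

Ray reflecting at the top interface goes from n = 1.12 toward n = 1.24: a half-wave phase shift.
Bottom surface (1.24 → 1.42): reflection off a higher-index medium gives a half-wave phase shift.
The two reflections carry the same phase change, so no net offset.
So the condition for constructive reflection is 2 n t = m λ.
λ = 2 n t / m. The third-longest wavelength is m = 3: λ = 2 × 1.24 × 591 / 3.00 = 489 nm.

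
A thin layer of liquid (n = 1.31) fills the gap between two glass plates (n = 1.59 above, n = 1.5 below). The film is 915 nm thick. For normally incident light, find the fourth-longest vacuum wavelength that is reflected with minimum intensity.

At the upper boundary (n = 1.59 to n = 1.31) the reflected ray undergoes no phase shift.
At the lower boundary (n = 1.31 to n = 1.5) the reflected ray undergoes a half-wave phase shift.
The two reflections differ by half a wavelength.
With one net inversion, destructive interference in reflection requires 2 n t = m λ.
λ = 2 n t / m. The fourth-longest wavelength is m = 4: λ = 2 × 1.31 × 915 / 4.00 = 599 nm.

599 nm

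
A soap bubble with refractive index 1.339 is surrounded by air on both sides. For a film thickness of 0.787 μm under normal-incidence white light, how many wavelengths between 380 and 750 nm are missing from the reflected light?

3

Top surface (1.0 → 1.339): reflection off a higher-index medium gives a half-wave phase shift.
Ray reflecting at the bottom interface goes from n = 1.339 toward n = 1.0: no phase shift.
Exactly one π shift → a net half-wave offset.
So the condition for destructive reflection is 2 n t = m λ.
λ = 2 n t / m = 2108 / m nm.
m=2: 1054 nm (IR); m=3: 703 nm (visible); m=4: 527 nm (visible); m=5: 422 nm (visible); m=6: 351 nm (UV).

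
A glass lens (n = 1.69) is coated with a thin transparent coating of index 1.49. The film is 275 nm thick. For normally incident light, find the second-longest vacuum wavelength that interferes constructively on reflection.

Top surface (1.0 → 1.49): reflection off a higher-index medium gives a half-wave phase shift.
Bottom surface (1.49 → 1.69): reflection off a higher-index medium gives a half-wave phase shift.
The two reflections carry the same phase change, so no net offset.
So the condition for constructive reflection is 2 n t = m λ.
λ = 2 n t / m. The second-longest wavelength is m = 2: λ = 2 × 1.49 × 275 / 2.00 = 410 nm.

410 nm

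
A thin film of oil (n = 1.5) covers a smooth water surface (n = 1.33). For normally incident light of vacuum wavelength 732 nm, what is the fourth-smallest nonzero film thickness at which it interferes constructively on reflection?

854 nm

Top surface (1.0 → 1.5): reflection off a higher-index medium gives a half-wave phase shift.
Ray reflecting at the bottom interface goes from n = 1.5 toward n = 1.33: no phase shift.
The two reflections differ by half a wavelength.
With one net inversion, constructive interference in reflection requires 2 n t = (m + ½) λ.
The fourth-smallest nonzero thickness corresponds to m = 3: t = (m + ½) λ / (2 n) = 3.50 × 732 / (2 × 1.5) = 854 nm.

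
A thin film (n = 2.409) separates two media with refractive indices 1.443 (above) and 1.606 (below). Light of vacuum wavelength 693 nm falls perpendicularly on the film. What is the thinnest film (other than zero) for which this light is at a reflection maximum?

Top surface (1.443 → 2.409): reflection off a higher-index medium gives a half-wave phase shift.
Ray reflecting at the bottom interface goes from n = 2.409 toward n = 1.606: no phase shift.
The two reflections differ by half a wavelength.
For strong reflection here: 2 n t = (m + ½) λ.
Minimum at m = 0: t = λ / (4 n) = 693 / (4 × 2.409) = 71.9 nm.

71.9 nm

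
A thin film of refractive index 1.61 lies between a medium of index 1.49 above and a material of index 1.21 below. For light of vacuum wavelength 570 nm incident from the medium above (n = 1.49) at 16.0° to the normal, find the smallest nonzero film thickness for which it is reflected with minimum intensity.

183 nm

At the upper boundary (n = 1.49 to n = 1.61) the reflected ray undergoes a half-wave phase shift.
Bottom surface (1.61 → 1.21): reflection off a lower-index medium gives no phase shift.
Exactly one π shift → a net half-wave offset.
With one net inversion, destructive interference in reflection requires 2 n t cos θ_r = m λ.
Snell's law: 1.49 sin 16.0° = 1.61 sin θ_r → sin θ_r = 0.255, cos θ_r = 0.967.
Minimum nonzero at m = 1: t = λ / (2 n cos θ_r) = 570 / (2 × 1.61 × 0.967) = 183 nm.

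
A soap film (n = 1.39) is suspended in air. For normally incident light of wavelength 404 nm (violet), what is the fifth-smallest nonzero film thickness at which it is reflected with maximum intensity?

654 nm

Ray reflecting at the top interface goes from n = 1.0 toward n = 1.39: a half-wave phase shift.
Bottom surface (1.39 → 1.0): reflection off a lower-index medium gives no phase shift.
The two reflections differ by half a wavelength.
For strong reflection here: 2 n t = (m + ½) λ.
The fifth-smallest nonzero thickness corresponds to m = 4: t = (m + ½) λ / (2 n) = 4.50 × 404 / (2 × 1.39) = 654 nm.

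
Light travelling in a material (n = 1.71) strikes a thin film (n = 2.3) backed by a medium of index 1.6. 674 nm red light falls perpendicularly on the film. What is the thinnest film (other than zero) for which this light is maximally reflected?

73.3 nm

Ray reflecting at the top interface goes from n = 1.71 toward n = 2.3: a half-wave phase shift.
Bottom surface (2.3 → 1.6): reflection off a lower-index medium gives no phase shift.
Exactly one π shift → a net half-wave offset.
So the condition for constructive reflection is 2 n t = (m + ½) λ.
Minimum at m = 0: t = λ / (4 n) = 674 / (4 × 2.3) = 73.3 nm.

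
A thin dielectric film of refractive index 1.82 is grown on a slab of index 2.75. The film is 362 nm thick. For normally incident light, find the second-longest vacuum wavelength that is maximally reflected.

659 nm

Top surface (1.0 → 1.82): reflection off a higher-index medium gives a half-wave phase shift.
Ray reflecting at the bottom interface goes from n = 1.82 toward n = 2.75: a half-wave phase shift.
The two reflections carry the same phase change, so no net offset.
So the condition for constructive reflection is 2 n t = m λ.
λ = 2 n t / m. The second-longest wavelength is m = 2: λ = 2 × 1.82 × 362 / 2.00 = 659 nm.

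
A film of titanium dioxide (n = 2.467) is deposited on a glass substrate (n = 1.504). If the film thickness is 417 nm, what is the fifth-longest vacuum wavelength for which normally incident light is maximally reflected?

457 nm

Ray reflecting at the top interface goes from n = 1.0 toward n = 2.467: a half-wave phase shift.
At the lower boundary (n = 2.467 to n = 1.504) the reflected ray undergoes no phase shift.
Net: one phase inversion between the two reflected rays.
With one net inversion, constructive interference in reflection requires 2 n t = (m + ½) λ.
λ = 2 n t / (m + ½). The fifth-longest wavelength is m = 4: λ = 2 × 2.467 × 417 / 4.50 = 457 nm.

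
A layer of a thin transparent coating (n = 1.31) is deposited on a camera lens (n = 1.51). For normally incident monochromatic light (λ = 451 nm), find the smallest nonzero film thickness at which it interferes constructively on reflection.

Top surface (1.0 → 1.31): reflection off a higher-index medium gives a half-wave phase shift.
Ray reflecting at the bottom interface goes from n = 1.31 toward n = 1.51: a half-wave phase shift.
Net: no relative phase inversion (both shifts match).
For strong reflection here: 2 n t = m λ.
Minimum nonzero at m = 1: t = λ / (2 n) = 451 / (2 × 1.31) = 172 nm.

172 nm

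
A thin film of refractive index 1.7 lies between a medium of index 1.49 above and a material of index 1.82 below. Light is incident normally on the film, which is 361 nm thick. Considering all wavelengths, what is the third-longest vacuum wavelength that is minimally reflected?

Ray reflecting at the top interface goes from n = 1.49 toward n = 1.7: a half-wave phase shift.
Bottom surface (1.7 → 1.82): reflection off a higher-index medium gives a half-wave phase shift.
Zero or two π shifts → no net half-wave offset.
With no net inversion, destructive interference in reflection requires 2 n t = (m + ½) λ.
λ = 2 n t / (m + ½). The third-longest wavelength is m = 2: λ = 2 × 1.7 × 361 / 2.50 = 491 nm.

491 nm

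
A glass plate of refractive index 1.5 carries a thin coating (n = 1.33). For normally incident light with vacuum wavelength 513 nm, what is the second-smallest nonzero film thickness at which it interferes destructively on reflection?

289 nm

Ray reflecting at the top interface goes from n = 1.0 toward n = 1.33: a half-wave phase shift.
Ray reflecting at the bottom interface goes from n = 1.33 toward n = 1.5: a half-wave phase shift.
Zero or two π shifts → no net half-wave offset.
For weak reflection here: 2 n t = (m + ½) λ.
The second-smallest nonzero thickness corresponds to m = 1: t = (m + ½) λ / (2 n) = 1.50 × 513 / (2 × 1.33) = 289 nm.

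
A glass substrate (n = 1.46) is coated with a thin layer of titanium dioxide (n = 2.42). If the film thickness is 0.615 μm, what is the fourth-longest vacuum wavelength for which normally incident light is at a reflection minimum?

744 nm

At the upper boundary (n = 1.0 to n = 2.42) the reflected ray undergoes a half-wave phase shift.
Ray reflecting at the bottom interface goes from n = 2.42 toward n = 1.46: no phase shift.
Exactly one π shift → a net half-wave offset.
So the condition for destructive reflection is 2 n t = m λ.
λ = 2 n t / m. The fourth-longest wavelength is m = 4: λ = 2 × 2.42 × 615 / 4.00 = 744 nm.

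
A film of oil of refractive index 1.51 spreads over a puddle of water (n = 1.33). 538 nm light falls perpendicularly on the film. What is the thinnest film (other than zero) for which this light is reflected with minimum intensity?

Top surface (1.0 → 1.51): reflection off a higher-index medium gives a half-wave phase shift.
Ray reflecting at the bottom interface goes from n = 1.51 toward n = 1.33: no phase shift.
The two reflections differ by half a wavelength.
With one net inversion, destructive interference in reflection requires 2 n t = m λ.
Minimum nonzero at m = 1: t = λ / (2 n) = 538 / (2 × 1.51) = 178 nm.

178 nm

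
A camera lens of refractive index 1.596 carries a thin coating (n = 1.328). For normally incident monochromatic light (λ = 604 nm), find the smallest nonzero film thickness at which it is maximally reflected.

Ray reflecting at the top interface goes from n = 1.0 toward n = 1.328: a half-wave phase shift.
Bottom surface (1.328 → 1.596): reflection off a higher-index medium gives a half-wave phase shift.
Zero or two π shifts → no net half-wave offset.
So the condition for constructive reflection is 2 n t = m λ.
Minimum nonzero at m = 1: t = λ / (2 n) = 604 / (2 × 1.328) = 227 nm.

227 nm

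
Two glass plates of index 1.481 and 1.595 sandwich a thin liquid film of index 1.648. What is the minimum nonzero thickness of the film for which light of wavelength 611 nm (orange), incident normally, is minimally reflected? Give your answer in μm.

0.185 μm

At the upper boundary (n = 1.481 to n = 1.648) the reflected ray undergoes a half-wave phase shift.
Bottom surface (1.648 → 1.595): reflection off a lower-index medium gives no phase shift.
Net: one phase inversion between the two reflected rays.
So the condition for destructive reflection is 2 n t = m λ.
Minimum nonzero at m = 1: t = λ / (2 n) = 611 / (2 × 1.648) = 185 nm.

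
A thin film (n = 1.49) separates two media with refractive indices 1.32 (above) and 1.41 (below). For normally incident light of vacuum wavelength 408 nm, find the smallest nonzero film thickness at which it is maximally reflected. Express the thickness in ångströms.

685 Å

At the upper boundary (n = 1.32 to n = 1.49) the reflected ray undergoes a half-wave phase shift.
Bottom surface (1.49 → 1.41): reflection off a lower-index medium gives no phase shift.
Exactly one π shift → a net half-wave offset.
With one net inversion, constructive interference in reflection requires 2 n t = (m + ½) λ.
Minimum at m = 0: t = λ / (4 n) = 408 / (4 × 1.49) = 68.5 nm.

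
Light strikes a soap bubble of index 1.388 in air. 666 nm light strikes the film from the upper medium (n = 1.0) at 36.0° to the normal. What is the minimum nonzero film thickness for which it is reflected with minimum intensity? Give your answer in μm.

At the upper boundary (n = 1.0 to n = 1.388) the reflected ray undergoes a half-wave phase shift.
At the lower boundary (n = 1.388 to n = 1.0) the reflected ray undergoes no phase shift.
Net: one phase inversion between the two reflected rays.
With one net inversion, destructive interference in reflection requires 2 n t cos θ_r = m λ.
Snell's law: 1.0 sin 36.0° = 1.388 sin θ_r → sin θ_r = 0.423, cos θ_r = 0.906.
Minimum nonzero at m = 1: t = λ / (2 n cos θ_r) = 666 / (2 × 1.388 × 0.906) = 265 nm.

0.265 μm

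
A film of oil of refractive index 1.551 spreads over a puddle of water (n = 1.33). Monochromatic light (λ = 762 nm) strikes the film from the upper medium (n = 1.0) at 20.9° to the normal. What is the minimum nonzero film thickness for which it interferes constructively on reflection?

At the upper boundary (n = 1.0 to n = 1.551) the reflected ray undergoes a half-wave phase shift.
Ray reflecting at the bottom interface goes from n = 1.551 toward n = 1.33: no phase shift.
Exactly one π shift → a net half-wave offset.
For maximum reflection here: 2 n t cos θ_r = (m + ½) λ.
Snell's law: 1.0 sin 20.9° = 1.551 sin θ_r → sin θ_r = 0.230, cos θ_r = 0.973.
Minimum at m = 0: t = λ / (4 n cos θ_r) = 762 / (4 × 1.551 × 0.973) = 126 nm.

126 nm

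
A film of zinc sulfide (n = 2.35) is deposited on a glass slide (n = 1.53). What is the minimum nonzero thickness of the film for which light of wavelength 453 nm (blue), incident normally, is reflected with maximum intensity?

48.2 nm

Top surface (1.0 → 2.35): reflection off a higher-index medium gives a half-wave phase shift.
At the lower boundary (n = 2.35 to n = 1.53) the reflected ray undergoes no phase shift.
Exactly one π shift → a net half-wave offset.
So the condition for constructive reflection is 2 n t = (m + ½) λ.
Minimum at m = 0: t = λ / (4 n) = 453 / (4 × 2.35) = 48.2 nm.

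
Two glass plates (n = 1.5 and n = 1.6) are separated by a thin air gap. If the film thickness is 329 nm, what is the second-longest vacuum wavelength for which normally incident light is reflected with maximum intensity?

Top surface (1.5 → 1.0): reflection off a lower-index medium gives no phase shift.
Bottom surface (1.0 → 1.6): reflection off a higher-index medium gives a half-wave phase shift.
Net: one phase inversion between the two reflected rays.
For strong reflection here: 2 n t = (m + ½) λ.
λ = 2 n t / (m + ½). The second-longest wavelength is m = 1: λ = 2 × 1.0 × 329 / 1.50 = 439 nm.

439 nm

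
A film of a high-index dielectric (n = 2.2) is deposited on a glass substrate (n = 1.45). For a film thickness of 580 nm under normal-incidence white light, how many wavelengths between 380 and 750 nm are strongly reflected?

4

At the upper boundary (n = 1.0 to n = 2.2) the reflected ray undergoes a half-wave phase shift.
Ray reflecting at the bottom interface goes from n = 2.2 toward n = 1.45: no phase shift.
Exactly one π shift → a net half-wave offset.
For bright reflection here: 2 n t = (m + ½) λ.
λ = 2 n t / (m + ½) = 2552 / (m + ½) nm.
m=2: 1021 nm (IR); m=3: 729 nm (visible); m=4: 567 nm (visible); m=5: 464 nm (visible); m=6: 393 nm (visible); m=7: 340 nm (UV).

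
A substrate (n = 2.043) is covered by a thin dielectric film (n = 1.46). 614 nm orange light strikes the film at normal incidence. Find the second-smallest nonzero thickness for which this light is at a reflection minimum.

315 nm

At the upper boundary (n = 1.0 to n = 1.46) the reflected ray undergoes a half-wave phase shift.
Ray reflecting at the bottom interface goes from n = 1.46 toward n = 2.043: a half-wave phase shift.
The two reflections carry the same phase change, so no net offset.
For weak reflection here: 2 n t = (m + ½) λ.
The second-smallest nonzero thickness corresponds to m = 1: t = (m + ½) λ / (2 n) = 1.50 × 614 / (2 × 1.46) = 315 nm.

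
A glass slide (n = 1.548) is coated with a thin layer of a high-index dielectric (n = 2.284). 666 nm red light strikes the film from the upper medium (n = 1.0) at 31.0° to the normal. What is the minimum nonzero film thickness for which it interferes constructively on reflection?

74.8 nm

Top surface (1.0 → 2.284): reflection off a higher-index medium gives a half-wave phase shift.
At the lower boundary (n = 2.284 to n = 1.548) the reflected ray undergoes no phase shift.
Net: one phase inversion between the two reflected rays.
So the condition for constructive reflection is 2 n t cos θ_r = (m + ½) λ.
Snell's law: 1.0 sin 31.0° = 2.284 sin θ_r → sin θ_r = 0.225, cos θ_r = 0.974.
Minimum at m = 0: t = λ / (4 n cos θ_r) = 666 / (4 × 2.284 × 0.974) = 74.8 nm.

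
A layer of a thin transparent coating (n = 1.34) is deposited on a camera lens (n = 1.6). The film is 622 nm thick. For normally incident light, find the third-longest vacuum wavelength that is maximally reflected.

556 nm

At the upper boundary (n = 1.0 to n = 1.34) the reflected ray undergoes a half-wave phase shift.
Bottom surface (1.34 → 1.6): reflection off a higher-index medium gives a half-wave phase shift.
Zero or two π shifts → no net half-wave offset.
So the condition for constructive reflection is 2 n t = m λ.
λ = 2 n t / m. The third-longest wavelength is m = 3: λ = 2 × 1.34 × 622 / 3.00 = 556 nm.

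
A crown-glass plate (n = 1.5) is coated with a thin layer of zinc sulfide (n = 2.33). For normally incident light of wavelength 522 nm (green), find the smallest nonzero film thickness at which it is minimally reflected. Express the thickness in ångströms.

At the upper boundary (n = 1.0 to n = 2.33) the reflected ray undergoes a half-wave phase shift.
Ray reflecting at the bottom interface goes from n = 2.33 toward n = 1.5: no phase shift.
The two reflections differ by half a wavelength.
With one net inversion, destructive interference in reflection requires 2 n t = m λ.
Minimum nonzero at m = 1: t = λ / (2 n) = 522 / (2 × 2.33) = 112 nm.

1120 Å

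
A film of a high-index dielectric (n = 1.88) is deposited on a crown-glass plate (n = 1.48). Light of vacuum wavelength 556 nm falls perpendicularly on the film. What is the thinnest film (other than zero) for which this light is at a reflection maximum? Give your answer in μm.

0.0739 μm

Ray reflecting at the top interface goes from n = 1.0 toward n = 1.88: a half-wave phase shift.
Bottom surface (1.88 → 1.48): reflection off a lower-index medium gives no phase shift.
The two reflections differ by half a wavelength.
With one net inversion, constructive interference in reflection requires 2 n t = (m + ½) λ.
Minimum at m = 0: t = λ / (4 n) = 556 / (4 × 1.88) = 73.9 nm.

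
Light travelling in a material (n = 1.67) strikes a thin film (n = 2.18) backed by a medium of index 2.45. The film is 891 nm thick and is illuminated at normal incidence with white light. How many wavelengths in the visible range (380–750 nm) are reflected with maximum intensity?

At the upper boundary (n = 1.67 to n = 2.18) the reflected ray undergoes a half-wave phase shift.
Ray reflecting at the bottom interface goes from n = 2.18 toward n = 2.45: a half-wave phase shift.
Zero or two π shifts → no net half-wave offset.
So the condition for constructive reflection is 2 n t = m λ.
λ = 2 n t / m = 3885 / m nm.
m=5: 777 nm (IR); m=6: 647 nm (visible); m=7: 555 nm (visible); m=8: 486 nm (visible); m=9: 432 nm (visible); m=10: 388 nm (visible); m=11: 353 nm (UV).

5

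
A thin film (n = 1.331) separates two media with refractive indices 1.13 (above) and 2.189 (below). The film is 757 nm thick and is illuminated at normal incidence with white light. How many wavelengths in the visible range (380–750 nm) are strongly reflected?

3

Ray reflecting at the top interface goes from n = 1.13 toward n = 1.331: a half-wave phase shift.
Ray reflecting at the bottom interface goes from n = 1.331 toward n = 2.189: a half-wave phase shift.
Net: no relative phase inversion (both shifts match).
With no net inversion, constructive interference in reflection requires 2 n t = m λ.
λ = 2 n t / m = 2015 / m nm.
m=2: 1008 nm (IR); m=3: 672 nm (visible); m=4: 504 nm (visible); m=5: 403 nm (visible); m=6: 336 nm (UV).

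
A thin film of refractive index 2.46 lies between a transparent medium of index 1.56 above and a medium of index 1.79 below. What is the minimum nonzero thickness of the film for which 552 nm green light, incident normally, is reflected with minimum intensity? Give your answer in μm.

0.112 μm

Ray reflecting at the top interface goes from n = 1.56 toward n = 2.46: a half-wave phase shift.
At the lower boundary (n = 2.46 to n = 1.79) the reflected ray undergoes no phase shift.
Exactly one π shift → a net half-wave offset.
With one net inversion, destructive interference in reflection requires 2 n t = m λ.
Minimum nonzero at m = 1: t = λ / (2 n) = 552 / (2 × 2.46) = 112 nm.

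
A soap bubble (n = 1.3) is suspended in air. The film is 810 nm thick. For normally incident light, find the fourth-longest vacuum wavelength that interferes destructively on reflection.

527 nm

At the upper boundary (n = 1.0 to n = 1.3) the reflected ray undergoes a half-wave phase shift.
At the lower boundary (n = 1.3 to n = 1.0) the reflected ray undergoes no phase shift.
Exactly one π shift → a net half-wave offset.
For weak reflection here: 2 n t = m λ.
λ = 2 n t / m. The fourth-longest wavelength is m = 4: λ = 2 × 1.3 × 810 / 4.00 = 527 nm.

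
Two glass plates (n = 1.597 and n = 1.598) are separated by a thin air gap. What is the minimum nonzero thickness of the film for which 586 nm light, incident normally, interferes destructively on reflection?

293 nm

Top surface (1.597 → 1.0): reflection off a lower-index medium gives no phase shift.
Bottom surface (1.0 → 1.598): reflection off a higher-index medium gives a half-wave phase shift.
The two reflections differ by half a wavelength.
So the condition for destructive reflection is 2 n t = m λ.
Minimum nonzero at m = 1: t = λ / (2 n) = 586 / (2 × 1.0) = 293 nm.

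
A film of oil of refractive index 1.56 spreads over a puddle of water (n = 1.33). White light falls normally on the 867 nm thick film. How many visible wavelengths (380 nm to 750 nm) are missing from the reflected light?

4

Ray reflecting at the top interface goes from n = 1.0 toward n = 1.56: a half-wave phase shift.
Bottom surface (1.56 → 1.33): reflection off a lower-index medium gives no phase shift.
The two reflections differ by half a wavelength.
With one net inversion, destructive interference in reflection requires 2 n t = m λ.
λ = 2 n t / m = 2705 / m nm.
m=3: 902 nm (IR); m=4: 676 nm (visible); m=5: 541 nm (visible); m=6: 451 nm (visible); m=7: 386 nm (visible); m=8: 338 nm (UV).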